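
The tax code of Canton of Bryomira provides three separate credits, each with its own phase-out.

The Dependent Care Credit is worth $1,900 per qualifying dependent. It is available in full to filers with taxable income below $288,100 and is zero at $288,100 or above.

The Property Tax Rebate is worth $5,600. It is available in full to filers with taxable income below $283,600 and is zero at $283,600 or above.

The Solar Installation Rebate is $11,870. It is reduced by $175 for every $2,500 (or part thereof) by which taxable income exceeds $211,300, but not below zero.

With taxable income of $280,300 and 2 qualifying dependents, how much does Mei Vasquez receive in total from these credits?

$16,370

Dependent Care Credit: base = 2 × $1,900 = $3,800. $280,300 is below the $288,100 cutoff, so the full $3,800 applies.
Property Tax Rebate: $280,300 is below the $283,600 cutoff, so the full $5,600 applies.
Solar Installation Rebate: income exceeds $211,300 by $69,000, which is 28 full-or-partial $2,500 increments; reduction = 28 × $175 = $4,900, leaving $6,970.
Total: $3,800 + $5,600 + $6,970 = $16,370.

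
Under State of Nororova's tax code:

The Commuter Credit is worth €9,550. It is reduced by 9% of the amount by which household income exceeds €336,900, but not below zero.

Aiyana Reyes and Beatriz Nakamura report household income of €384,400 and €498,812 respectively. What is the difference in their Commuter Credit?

€5,275

Aiyana (€384,400): Commuter Credit: 9% of the €47,500 excess over €336,900 is €4,275; credit = €9,550 − €4,275 = €5,275.
Beatriz (€498,812): Commuter Credit: 9% of the €161,912 excess over €336,900 is €14,572.08 ≥ base, so the credit is €0.
Difference: |€5,275 − €0| = €5,275.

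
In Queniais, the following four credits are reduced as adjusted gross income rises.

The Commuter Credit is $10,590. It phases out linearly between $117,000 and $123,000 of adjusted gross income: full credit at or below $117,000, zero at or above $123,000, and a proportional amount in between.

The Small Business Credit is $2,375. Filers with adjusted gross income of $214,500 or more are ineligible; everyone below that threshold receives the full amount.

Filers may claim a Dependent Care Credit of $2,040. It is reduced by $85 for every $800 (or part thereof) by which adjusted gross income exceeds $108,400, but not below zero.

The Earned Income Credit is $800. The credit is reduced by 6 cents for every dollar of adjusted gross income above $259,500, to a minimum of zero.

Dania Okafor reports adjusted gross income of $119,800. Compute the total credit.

$9,588

Commuter Credit: $119,800 is $2,800 into a $6,000 phase-out range, leaving 3,200/6,000 of the credit: $10,590 × 3,200/6,000 = $5,648.
Small Business Credit: $119,800 is below the $214,500 cutoff, so the full $2,375 applies.
Dependent Care Credit: income exceeds $108,400 by $11,400, which is 15 full-or-partial $800 increments; reduction = 15 × $85 = $1,275, leaving $765.
Earned Income Credit: $119,800 is at or below the $259,500 threshold, so the full $800 applies.
Total: $5,648 + $2,375 + $765 + $800 = $9,588.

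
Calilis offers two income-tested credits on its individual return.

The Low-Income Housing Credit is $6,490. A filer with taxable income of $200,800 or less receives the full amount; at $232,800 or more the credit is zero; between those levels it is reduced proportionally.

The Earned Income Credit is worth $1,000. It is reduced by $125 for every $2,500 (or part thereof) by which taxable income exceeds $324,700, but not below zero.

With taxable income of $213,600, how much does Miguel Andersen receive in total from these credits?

$4,894

Low-Income Housing Credit: $213,600 is $12,800 into a $32,000 phase-out range, leaving 19,200/32,000 of the credit: $6,490 × 19,200/32,000 = $3,894.
Earned Income Credit: $213,600 is at or below the $324,700 threshold, so the full $1,000 applies.
Total: $3,894 + $1,000 = $4,894.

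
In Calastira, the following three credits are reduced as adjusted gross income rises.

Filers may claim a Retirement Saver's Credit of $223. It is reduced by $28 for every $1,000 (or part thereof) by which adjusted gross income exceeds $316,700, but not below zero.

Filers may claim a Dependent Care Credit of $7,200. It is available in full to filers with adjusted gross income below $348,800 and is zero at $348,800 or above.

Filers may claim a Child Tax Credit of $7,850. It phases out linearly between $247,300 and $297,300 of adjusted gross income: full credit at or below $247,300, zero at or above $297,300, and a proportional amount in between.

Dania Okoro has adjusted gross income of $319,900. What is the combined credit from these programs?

$7,311

Retirement Saver's Credit: income exceeds $316,700 by $3,200, which is 4 full-or-partial $1,000 increments; reduction = 4 × $28 = $112, leaving $111.
Dependent Care Credit: $319,900 is below the $348,800 cutoff, so the full $7,200 applies.
Child Tax Credit: $319,900 is at or above $297,300, so the credit is $0.
Total: $111 + $7,200 + $0 = $7,311.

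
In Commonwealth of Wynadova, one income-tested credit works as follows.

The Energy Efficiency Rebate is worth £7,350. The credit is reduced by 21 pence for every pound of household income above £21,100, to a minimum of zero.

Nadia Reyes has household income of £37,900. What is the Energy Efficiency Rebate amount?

Energy Efficiency Rebate: 21% of the £16,800 excess over £21,100 is £3,528; credit = £7,350 − £3,528 = £3,822.

£3,822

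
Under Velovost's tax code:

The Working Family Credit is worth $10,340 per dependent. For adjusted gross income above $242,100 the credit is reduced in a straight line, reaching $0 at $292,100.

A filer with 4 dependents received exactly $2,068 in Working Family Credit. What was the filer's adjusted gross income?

Full credit = 4 × $10,340 = $41,360.
$2,068 is 2,068/41,360 of the full $41,360, so 39,292/41,360 of the $50,000 range has been used: income = $242,100 + $50,000 × 39,292/41,360 = $289,600.

$289,600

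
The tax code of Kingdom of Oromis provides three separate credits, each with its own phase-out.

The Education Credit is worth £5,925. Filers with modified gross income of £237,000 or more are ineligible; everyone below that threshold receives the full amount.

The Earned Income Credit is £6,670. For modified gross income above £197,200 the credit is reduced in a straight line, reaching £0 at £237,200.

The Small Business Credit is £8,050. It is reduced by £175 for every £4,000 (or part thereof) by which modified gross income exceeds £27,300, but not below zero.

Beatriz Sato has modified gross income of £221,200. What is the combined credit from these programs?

£8,593

Education Credit: £221,200 is below the £237,000 cutoff, so the full £5,925 applies.
Earned Income Credit: £221,200 is £24,000 into a £40,000 phase-out range, leaving 16,000/40,000 of the credit: £6,670 × 16,000/40,000 = £2,668.
Small Business Credit: income exceeds £27,300 by £193,900 → 49 increments × £175 = £8,575 ≥ base, so the credit is £0.
Total: £5,925 + £2,668 + £0 = £8,593.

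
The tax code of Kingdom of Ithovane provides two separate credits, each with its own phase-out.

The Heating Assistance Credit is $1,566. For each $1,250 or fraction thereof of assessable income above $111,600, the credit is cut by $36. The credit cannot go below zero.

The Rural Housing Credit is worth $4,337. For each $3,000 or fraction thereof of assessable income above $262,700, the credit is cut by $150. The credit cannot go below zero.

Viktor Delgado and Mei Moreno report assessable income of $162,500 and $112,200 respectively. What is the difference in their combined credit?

Viktor ($162,500): Heating Assistance Credit: income exceeds $111,600 by $50,900, which is 41 full-or-partial $1,250 increments; reduction = 41 × $36 = $1,476, leaving $90. Rural Housing Credit: $162,500 is at or below the $262,700 threshold, so the full $4,337 applies. total $90 + $4,337 = $4,427
Mei ($112,200): Heating Assistance Credit: income exceeds $111,600 by $600, which is 1 full-or-partial $1,250 increment; reduction = 1 × $36 = $36, leaving $1,530. Rural Housing Credit: $112,200 is at or below the $262,700 threshold, so the full $4,337 applies. total $1,530 + $4,337 = $5,867
Difference: |$4,427 − $5,867| = $1,440.

$1,440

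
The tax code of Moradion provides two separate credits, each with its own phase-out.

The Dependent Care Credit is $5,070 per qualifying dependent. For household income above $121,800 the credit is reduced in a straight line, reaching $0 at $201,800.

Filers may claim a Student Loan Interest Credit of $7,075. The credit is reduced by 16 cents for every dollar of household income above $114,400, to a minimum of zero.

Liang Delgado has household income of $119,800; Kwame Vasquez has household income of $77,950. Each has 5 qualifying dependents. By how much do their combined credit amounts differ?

Liang ($119,800): Dependent Care Credit: base = 5 × $5,070 = $25,350. $119,800 is at or below the $121,800 threshold, so the full $25,350 applies. Student Loan Interest Credit: 16% of the $5,400 excess over $114,400 is $864; credit = $7,075 − $864 = $6,211. total $25,350 + $6,211 = $31,561
Kwame ($77,950): Dependent Care Credit: base = 5 × $5,070 = $25,350. $77,950 is at or below the $121,800 threshold, so the full $25,350 applies. Student Loan Interest Credit: $77,950 is at or below the $114,400 threshold, so the full $7,075 applies. total $25,350 + $7,075 = $32,425
Difference: |$31,561 − $32,425| = $864.

$864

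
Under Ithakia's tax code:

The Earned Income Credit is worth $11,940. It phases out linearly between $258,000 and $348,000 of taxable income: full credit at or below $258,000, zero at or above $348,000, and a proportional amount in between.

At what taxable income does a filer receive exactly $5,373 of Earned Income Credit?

$307,500

$5,373 is 5,373/11,940 of the full $11,940, so 6,567/11,940 of the $90,000 range has been used: income = $258,000 + $90,000 × 6,567/11,940 = $307,500.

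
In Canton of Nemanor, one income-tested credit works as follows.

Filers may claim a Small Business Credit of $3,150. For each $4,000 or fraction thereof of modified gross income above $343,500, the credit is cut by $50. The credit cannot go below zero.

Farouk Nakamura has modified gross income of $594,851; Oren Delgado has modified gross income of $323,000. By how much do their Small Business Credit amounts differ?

$3,150

Farouk ($594,851): Small Business Credit: income exceeds $343,500 by $251,351 → 63 increments × $50 = $3,150 ≥ base, so the credit is $0.
Oren ($323,000): Small Business Credit: $323,000 is at or below the $343,500 threshold, so the full $3,150 applies.
Difference: |$0 − $3,150| = $3,150.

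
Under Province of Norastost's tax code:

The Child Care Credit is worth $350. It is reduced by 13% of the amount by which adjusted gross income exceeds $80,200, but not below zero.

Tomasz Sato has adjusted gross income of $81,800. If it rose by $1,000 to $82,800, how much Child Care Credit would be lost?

$130

At $81,800 — 13% of the $1,600 excess over $80,200 is $208; credit = $350 − $208 = $142.
At $82,800 — 13% of the $2,600 excess over $80,200 is $338; credit = $350 − $338 = $12.
Lost: $142 − $12 = $130.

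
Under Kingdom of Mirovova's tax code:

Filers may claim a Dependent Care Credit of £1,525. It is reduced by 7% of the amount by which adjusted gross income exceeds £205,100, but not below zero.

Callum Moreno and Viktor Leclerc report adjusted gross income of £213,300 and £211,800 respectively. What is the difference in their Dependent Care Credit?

Callum (£213,300): Dependent Care Credit: 7% of the £8,200 excess over £205,100 is £574; credit = £1,525 − £574 = £951.
Viktor (£211,800): Dependent Care Credit: 7% of the £6,700 excess over £205,100 is £469; credit = £1,525 − £469 = £1,056.
Difference: |£951 − £1,056| = £105.

£105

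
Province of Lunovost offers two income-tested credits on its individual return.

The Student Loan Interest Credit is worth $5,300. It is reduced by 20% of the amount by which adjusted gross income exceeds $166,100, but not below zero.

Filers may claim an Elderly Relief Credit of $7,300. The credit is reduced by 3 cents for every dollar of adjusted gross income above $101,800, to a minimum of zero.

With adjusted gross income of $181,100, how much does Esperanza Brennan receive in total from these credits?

$7,221

Student Loan Interest Credit: 20% of the $15,000 excess over $166,100 is $3,000; credit = $5,300 − $3,000 = $2,300.
Elderly Relief Credit: 3% of the $79,300 excess over $101,800 is $2,379; credit = $7,300 − $2,379 = $4,921.
Total: $2,300 + $4,921 = $7,221.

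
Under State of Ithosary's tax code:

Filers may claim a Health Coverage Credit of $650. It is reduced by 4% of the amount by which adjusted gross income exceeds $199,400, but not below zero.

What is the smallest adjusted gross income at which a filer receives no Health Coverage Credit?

$215,650

The credit falls by 4% of each dollar above $199,400, so it reaches zero when the excess is $650 / 4% = $16,250: income = $199,400 + $16,250 = $215,650.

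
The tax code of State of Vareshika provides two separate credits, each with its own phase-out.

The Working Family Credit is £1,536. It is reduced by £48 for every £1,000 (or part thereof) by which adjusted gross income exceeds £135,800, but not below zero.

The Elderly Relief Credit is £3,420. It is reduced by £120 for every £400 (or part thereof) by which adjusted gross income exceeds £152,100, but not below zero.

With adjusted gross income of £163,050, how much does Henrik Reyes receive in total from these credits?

Working Family Credit: income exceeds £135,800 by £27,250, which is 28 full-or-partial £1,000 increments; reduction = 28 × £48 = £1,344, leaving £192.
Elderly Relief Credit: income exceeds £152,100 by £10,950, which is 28 full-or-partial £400 increments; reduction = 28 × £120 = £3,360, leaving £60.
Total: £192 + £60 = £252.

£252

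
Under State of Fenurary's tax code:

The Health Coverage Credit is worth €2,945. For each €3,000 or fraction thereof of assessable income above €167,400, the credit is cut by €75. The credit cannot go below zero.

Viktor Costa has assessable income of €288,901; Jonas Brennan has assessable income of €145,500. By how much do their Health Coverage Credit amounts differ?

Viktor (€288,901): Health Coverage Credit: income exceeds €167,400 by €121,501 → 41 increments × €75 = €3,075 ≥ base, so the credit is €0.
Jonas (€145,500): Health Coverage Credit: €145,500 is at or below the €167,400 threshold, so the full €2,945 applies.
Difference: |€0 − €2,945| = €2,945.

€2,945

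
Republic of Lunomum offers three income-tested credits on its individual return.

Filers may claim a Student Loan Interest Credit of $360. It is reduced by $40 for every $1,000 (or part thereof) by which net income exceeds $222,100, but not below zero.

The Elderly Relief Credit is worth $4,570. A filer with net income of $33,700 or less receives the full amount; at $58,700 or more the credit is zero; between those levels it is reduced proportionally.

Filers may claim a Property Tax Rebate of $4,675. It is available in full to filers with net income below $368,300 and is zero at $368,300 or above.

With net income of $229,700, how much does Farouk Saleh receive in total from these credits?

$4,715

Student Loan Interest Credit: income exceeds $222,100 by $7,600, which is 8 full-or-partial $1,000 increments; reduction = 8 × $40 = $320, leaving $40.
Elderly Relief Credit: $229,700 is at or above $58,700, so the credit is $0.
Property Tax Rebate: $229,700 is below the $368,300 cutoff, so the full $4,675 applies.
Total: $40 + $0 + $4,675 = $4,715.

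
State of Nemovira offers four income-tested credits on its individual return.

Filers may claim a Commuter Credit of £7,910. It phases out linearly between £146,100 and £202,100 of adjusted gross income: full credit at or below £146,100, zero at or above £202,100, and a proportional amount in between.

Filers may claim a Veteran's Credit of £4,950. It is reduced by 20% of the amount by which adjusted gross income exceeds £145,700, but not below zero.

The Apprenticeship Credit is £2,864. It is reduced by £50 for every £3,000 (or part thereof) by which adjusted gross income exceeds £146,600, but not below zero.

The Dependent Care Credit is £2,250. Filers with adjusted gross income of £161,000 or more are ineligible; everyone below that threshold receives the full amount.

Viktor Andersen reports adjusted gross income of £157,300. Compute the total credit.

£13,872

Commuter Credit: £157,300 is £11,200 into a £56,000 phase-out range, leaving 44,800/56,000 of the credit: £7,910 × 44,800/56,000 = £6,328.
Veteran's Credit: 20% of the £11,600 excess over £145,700 is £2,320; credit = £4,950 − £2,320 = £2,630.
Apprenticeship Credit: income exceeds £146,600 by £10,700, which is 4 full-or-partial £3,000 increments; reduction = 4 × £50 = £200, leaving £2,664.
Dependent Care Credit: £157,300 is below the £161,000 cutoff, so the full £2,250 applies.
Total: £6,328 + £2,630 + £2,664 + £2,250 = £13,872.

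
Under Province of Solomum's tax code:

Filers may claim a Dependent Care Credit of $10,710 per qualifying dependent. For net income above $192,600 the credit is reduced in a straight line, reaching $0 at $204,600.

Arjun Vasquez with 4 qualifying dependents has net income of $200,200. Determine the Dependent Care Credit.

Dependent Care Credit: base = 4 × $10,710 = $42,840. $200,200 is $7,600 into a $12,000 phase-out range, leaving 4,400/12,000 of the credit: $42,840 × 4,400/12,000 = $15,708.

$15,708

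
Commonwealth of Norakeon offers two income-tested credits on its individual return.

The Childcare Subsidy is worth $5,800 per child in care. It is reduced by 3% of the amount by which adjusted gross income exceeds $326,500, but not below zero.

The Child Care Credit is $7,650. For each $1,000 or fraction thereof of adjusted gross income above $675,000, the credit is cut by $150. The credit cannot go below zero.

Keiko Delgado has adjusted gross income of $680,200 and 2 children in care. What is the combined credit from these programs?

Childcare Subsidy: base = 2 × $5,800 = $11,600. 3% of the $353,700 excess over $326,500 is $10,611; credit = $11,600 − $10,611 = $989.
Child Care Credit: income exceeds $675,000 by $5,200, which is 6 full-or-partial $1,000 increments; reduction = 6 × $150 = $900, leaving $6,750.
Total: $989 + $6,750 = $7,739.

$7,739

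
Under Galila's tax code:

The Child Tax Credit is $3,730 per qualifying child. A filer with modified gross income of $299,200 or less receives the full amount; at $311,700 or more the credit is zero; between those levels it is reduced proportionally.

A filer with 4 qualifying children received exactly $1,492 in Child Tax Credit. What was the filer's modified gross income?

$310,450

Full credit = 4 × $3,730 = $14,920.
$1,492 is 1,492/14,920 of the full $14,920, so 13,428/14,920 of the $12,500 range has been used: income = $299,200 + $12,500 × 13,428/14,920 = $310,450.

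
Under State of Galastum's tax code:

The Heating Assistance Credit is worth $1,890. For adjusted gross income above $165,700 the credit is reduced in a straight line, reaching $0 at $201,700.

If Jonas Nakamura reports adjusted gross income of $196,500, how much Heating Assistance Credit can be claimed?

Heating Assistance Credit: $196,500 is $30,800 into a $36,000 phase-out range, leaving 5,200/36,000 of the credit: $1,890 × 5,200/36,000 = $273.

$273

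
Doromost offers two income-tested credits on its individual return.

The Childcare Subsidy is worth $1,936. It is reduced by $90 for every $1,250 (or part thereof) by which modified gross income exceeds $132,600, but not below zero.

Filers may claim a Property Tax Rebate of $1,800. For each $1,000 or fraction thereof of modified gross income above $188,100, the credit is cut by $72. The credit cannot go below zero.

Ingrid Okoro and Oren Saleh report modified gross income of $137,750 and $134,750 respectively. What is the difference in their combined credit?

$270

Ingrid ($137,750): Childcare Subsidy: income exceeds $132,600 by $5,150, which is 5 full-or-partial $1,250 increments; reduction = 5 × $90 = $450, leaving $1,486. Property Tax Rebate: $137,750 is at or below the $188,100 threshold, so the full $1,800 applies. total $1,486 + $1,800 = $3,286
Oren ($134,750): Childcare Subsidy: income exceeds $132,600 by $2,150, which is 2 full-or-partial $1,250 increments; reduction = 2 × $90 = $180, leaving $1,756. Property Tax Rebate: $134,750 is at or below the $188,100 threshold, so the full $1,800 applies. total $1,756 + $1,800 = $3,556
Difference: |$3,286 − $3,556| = $270.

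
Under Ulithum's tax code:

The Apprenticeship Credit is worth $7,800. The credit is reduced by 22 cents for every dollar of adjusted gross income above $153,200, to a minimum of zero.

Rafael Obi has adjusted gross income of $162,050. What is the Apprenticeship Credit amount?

Apprenticeship Credit: 22% of the $8,850 excess over $153,200 is $1,947; credit = $7,800 − $1,947 = $5,853.

$5,853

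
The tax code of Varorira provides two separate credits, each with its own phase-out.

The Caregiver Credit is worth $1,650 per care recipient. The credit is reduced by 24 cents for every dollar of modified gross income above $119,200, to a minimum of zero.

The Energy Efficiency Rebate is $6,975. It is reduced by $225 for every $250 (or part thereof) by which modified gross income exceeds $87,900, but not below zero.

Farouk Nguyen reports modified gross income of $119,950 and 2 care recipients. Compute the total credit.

Caregiver Credit: base = 2 × $1,650 = $3,300. 24% of the $750 excess over $119,200 is $180; credit = $3,300 − $180 = $3,120.
Energy Efficiency Rebate: income exceeds $87,900 by $32,050 → 129 increments × $225 = $29,025 ≥ base, so the credit is $0.
Total: $3,120 + $0 = $3,120.

$3,120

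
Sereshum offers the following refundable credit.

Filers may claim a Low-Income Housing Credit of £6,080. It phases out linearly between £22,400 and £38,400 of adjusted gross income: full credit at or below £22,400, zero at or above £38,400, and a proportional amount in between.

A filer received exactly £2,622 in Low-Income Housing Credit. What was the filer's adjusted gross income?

£31,500

£2,622 is 2,622/6,080 of the full £6,080, so 3,458/6,080 of the £16,000 range has been used: income = £22,400 + £16,000 × 3,458/6,080 = £31,500.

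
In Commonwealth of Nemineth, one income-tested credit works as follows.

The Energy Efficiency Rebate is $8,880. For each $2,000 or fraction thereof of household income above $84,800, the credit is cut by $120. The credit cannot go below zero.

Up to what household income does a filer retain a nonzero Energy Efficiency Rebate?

After 73 increments the reduction is 73 × $120 = $8,760, leaving $120; one more increment wipes it out. Increment 73 ends at excess 73 × $2,000 = $146,000, so the highest qualifying income is $84,800 + $146,000 = $230,800.

$230,800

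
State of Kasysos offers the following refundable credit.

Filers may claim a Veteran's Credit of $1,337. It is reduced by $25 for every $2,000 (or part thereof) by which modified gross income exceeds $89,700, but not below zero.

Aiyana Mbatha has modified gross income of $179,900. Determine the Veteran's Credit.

Veteran's Credit: income exceeds $89,700 by $90,200, which is 46 full-or-partial $2,000 increments; reduction = 46 × $25 = $1,150, leaving $187.

$187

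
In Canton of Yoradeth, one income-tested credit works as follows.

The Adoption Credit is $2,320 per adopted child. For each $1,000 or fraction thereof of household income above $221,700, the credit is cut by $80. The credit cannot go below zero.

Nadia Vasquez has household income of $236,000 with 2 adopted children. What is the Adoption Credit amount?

Adoption Credit: base = 2 × $2,320 = $4,640. income exceeds $221,700 by $14,300, which is 15 full-or-partial $1,000 increments; reduction = 15 × $80 = $1,200, leaving $3,440.

$3,440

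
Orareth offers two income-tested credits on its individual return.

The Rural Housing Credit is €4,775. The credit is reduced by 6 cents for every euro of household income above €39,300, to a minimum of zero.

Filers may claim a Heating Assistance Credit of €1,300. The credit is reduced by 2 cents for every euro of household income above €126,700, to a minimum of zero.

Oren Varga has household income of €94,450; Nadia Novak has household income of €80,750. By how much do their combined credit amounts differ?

€822

Oren (€94,450): Rural Housing Credit: 6% of the €55,150 excess over €39,300 is €3,309; credit = €4,775 − €3,309 = €1,466. Heating Assistance Credit: €94,450 is at or below the €126,700 threshold, so the full €1,300 applies. total €1,466 + €1,300 = €2,766
Nadia (€80,750): Rural Housing Credit: 6% of the €41,450 excess over €39,300 is €2,487; credit = €4,775 − €2,487 = €2,288. Heating Assistance Credit: €80,750 is at or below the €126,700 threshold, so the full €1,300 applies. total €2,288 + €1,300 = €3,588
Difference: |€2,766 − €3,588| = €822.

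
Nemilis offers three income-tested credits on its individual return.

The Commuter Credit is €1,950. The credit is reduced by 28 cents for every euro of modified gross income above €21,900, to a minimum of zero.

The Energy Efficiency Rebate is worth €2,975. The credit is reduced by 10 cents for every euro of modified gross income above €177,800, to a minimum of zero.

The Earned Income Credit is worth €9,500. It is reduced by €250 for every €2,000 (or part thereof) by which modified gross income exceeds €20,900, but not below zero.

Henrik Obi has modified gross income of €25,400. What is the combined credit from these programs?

Commuter Credit: 28% of the €3,500 excess over €21,900 is €980; credit = €1,950 − €980 = €970.
Energy Efficiency Rebate: €25,400 is at or below the €177,800 threshold, so the full €2,975 applies.
Earned Income Credit: income exceeds €20,900 by €4,500, which is 3 full-or-partial €2,000 increments; reduction = 3 × €250 = €750, leaving €8,750.
Total: €970 + €2,975 + €8,750 = €12,695.

€12,695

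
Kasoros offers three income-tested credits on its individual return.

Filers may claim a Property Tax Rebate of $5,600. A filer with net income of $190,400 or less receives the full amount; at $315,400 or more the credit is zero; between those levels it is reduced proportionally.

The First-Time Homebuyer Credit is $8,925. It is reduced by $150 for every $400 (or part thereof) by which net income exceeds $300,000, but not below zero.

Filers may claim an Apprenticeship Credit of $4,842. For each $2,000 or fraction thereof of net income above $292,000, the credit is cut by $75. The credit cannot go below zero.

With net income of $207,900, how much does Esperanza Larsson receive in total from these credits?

$18,583

Property Tax Rebate: $207,900 is $17,500 into a $125,000 phase-out range, leaving 107,500/125,000 of the credit: $5,600 × 107,500/125,000 = $4,816.
First-Time Homebuyer Credit: $207,900 is at or below the $300,000 threshold, so the full $8,925 applies.
Apprenticeship Credit: $207,900 is at or below the $292,000 threshold, so the full $4,842 applies.
Total: $4,816 + $8,925 + $4,842 = $18,583.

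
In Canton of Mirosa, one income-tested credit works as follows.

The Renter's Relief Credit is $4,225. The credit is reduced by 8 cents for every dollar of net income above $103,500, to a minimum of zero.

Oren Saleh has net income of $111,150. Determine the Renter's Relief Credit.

Renter's Relief Credit: 8% of the $7,650 excess over $103,500 is $612; credit = $4,225 − $612 = $3,613.

$3,613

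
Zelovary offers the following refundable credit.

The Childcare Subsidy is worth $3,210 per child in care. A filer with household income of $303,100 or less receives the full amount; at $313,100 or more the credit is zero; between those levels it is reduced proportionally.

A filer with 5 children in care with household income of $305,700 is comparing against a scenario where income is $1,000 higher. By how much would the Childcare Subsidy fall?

At $305,700 — base = 5 × $3,210 = $16,050. $305,700 is $2,600 into a $10,000 phase-out range, leaving 7,400/10,000 of the credit: $16,050 × 7,400/10,000 = $11,877.
At $306,700 — base = 5 × $3,210 = $16,050. $306,700 is $3,600 into a $10,000 phase-out range, leaving 6,400/10,000 of the credit: $16,050 × 6,400/10,000 = $10,272.
Lost: $11,877 − $10,272 = $1,605.

$1,605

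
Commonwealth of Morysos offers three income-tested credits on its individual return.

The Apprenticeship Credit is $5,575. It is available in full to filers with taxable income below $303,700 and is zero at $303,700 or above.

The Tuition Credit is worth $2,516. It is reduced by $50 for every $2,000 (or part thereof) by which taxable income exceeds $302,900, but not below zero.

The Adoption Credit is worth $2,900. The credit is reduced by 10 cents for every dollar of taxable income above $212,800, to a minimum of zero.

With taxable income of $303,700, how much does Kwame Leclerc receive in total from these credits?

$2,466

Apprenticeship Credit: $303,700 meets or exceeds the $303,700 cutoff, so the credit is $0.
Tuition Credit: income exceeds $302,900 by $800, which is 1 full-or-partial $2,000 increment; reduction = 1 × $50 = $50, leaving $2,466.
Adoption Credit: 10% of the $90,900 excess over $212,800 is $9,090 ≥ base, so the credit is $0.
Total: $0 + $2,466 + $0 = $2,466.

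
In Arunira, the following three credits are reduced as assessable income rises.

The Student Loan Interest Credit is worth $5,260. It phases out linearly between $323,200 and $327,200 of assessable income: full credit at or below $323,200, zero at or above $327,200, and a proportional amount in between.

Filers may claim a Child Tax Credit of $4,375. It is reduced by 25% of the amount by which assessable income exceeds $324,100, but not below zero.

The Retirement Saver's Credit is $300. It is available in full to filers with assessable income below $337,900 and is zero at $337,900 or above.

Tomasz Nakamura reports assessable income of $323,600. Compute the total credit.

$9,409

Student Loan Interest Credit: $323,600 is $400 into a $4,000 phase-out range, leaving 3,600/4,000 of the credit: $5,260 × 3,600/4,000 = $4,734.
Child Tax Credit: $323,600 is at or below the $324,100 threshold, so the full $4,375 applies.
Retirement Saver's Credit: $323,600 is below the $337,900 cutoff, so the full $300 applies.
Total: $4,734 + $4,375 + $300 = $9,409.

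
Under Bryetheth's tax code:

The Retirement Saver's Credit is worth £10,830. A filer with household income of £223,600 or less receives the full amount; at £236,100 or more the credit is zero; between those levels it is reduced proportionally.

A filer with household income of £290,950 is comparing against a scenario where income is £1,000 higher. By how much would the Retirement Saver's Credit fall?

£0

At £290,950 — £290,950 is at or above £236,100, so the credit is £0.
At £291,950 — £291,950 is at or above £236,100, so the credit is £0.
Lost: £0 − £0 = £0.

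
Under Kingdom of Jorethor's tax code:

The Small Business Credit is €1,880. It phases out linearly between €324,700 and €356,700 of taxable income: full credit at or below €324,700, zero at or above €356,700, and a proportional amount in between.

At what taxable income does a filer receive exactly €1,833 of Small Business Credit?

€325,500

€1,833 is 1,833/1,880 of the full €1,880, so 47/1,880 of the €32,000 range has been used: income = €324,700 + €32,000 × 47/1,880 = €325,500.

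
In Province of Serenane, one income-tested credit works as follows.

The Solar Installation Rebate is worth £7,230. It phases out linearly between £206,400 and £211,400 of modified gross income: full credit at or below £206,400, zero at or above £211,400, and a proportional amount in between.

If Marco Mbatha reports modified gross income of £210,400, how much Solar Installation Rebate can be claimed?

Solar Installation Rebate: £210,400 is £4,000 into a £5,000 phase-out range, leaving 1,000/5,000 of the credit: £7,230 × 1,000/5,000 = £1,446.

£1,446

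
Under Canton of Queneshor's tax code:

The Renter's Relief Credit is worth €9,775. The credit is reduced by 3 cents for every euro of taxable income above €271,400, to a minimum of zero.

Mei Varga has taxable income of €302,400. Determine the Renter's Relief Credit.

€8,845

Renter's Relief Credit: 3% of the €31,000 excess over €271,400 is €930; credit = €9,775 − €930 = €8,845.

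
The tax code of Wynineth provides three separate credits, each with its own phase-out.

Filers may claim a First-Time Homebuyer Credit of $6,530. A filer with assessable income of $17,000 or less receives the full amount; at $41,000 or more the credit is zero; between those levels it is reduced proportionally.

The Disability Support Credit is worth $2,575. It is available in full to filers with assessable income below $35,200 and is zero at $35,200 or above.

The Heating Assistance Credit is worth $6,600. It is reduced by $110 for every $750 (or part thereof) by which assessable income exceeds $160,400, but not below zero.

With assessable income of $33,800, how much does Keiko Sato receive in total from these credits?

First-Time Homebuyer Credit: $33,800 is $16,800 into a $24,000 phase-out range, leaving 7,200/24,000 of the credit: $6,530 × 7,200/24,000 = $1,959.
Disability Support Credit: $33,800 is below the $35,200 cutoff, so the full $2,575 applies.
Heating Assistance Credit: $33,800 is at or below the $160,400 threshold, so the full $6,600 applies.
Total: $1,959 + $2,575 + $6,600 = $11,134.

$11,134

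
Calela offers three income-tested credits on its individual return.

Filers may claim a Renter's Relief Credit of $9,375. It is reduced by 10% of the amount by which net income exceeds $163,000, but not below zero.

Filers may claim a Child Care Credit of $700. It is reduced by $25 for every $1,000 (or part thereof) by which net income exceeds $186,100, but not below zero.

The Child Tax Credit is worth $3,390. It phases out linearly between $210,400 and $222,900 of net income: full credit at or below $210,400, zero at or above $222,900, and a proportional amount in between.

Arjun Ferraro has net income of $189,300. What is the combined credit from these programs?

$10,735

Renter's Relief Credit: 10% of the $26,300 excess over $163,000 is $2,630; credit = $9,375 − $2,630 = $6,745.
Child Care Credit: income exceeds $186,100 by $3,200, which is 4 full-or-partial $1,000 increments; reduction = 4 × $25 = $100, leaving $600.
Child Tax Credit: $189,300 is at or below the $210,400 threshold, so the full $3,390 applies.
Total: $6,745 + $600 + $3,390 = $10,735.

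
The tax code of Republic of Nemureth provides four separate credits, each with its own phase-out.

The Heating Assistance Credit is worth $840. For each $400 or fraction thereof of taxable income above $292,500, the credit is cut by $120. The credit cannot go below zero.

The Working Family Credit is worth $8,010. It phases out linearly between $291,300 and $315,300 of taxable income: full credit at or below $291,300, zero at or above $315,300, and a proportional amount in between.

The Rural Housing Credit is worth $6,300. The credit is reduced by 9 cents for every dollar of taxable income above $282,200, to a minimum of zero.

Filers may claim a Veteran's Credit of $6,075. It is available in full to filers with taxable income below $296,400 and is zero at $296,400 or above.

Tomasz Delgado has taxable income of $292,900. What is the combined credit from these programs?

$19,608

Heating Assistance Credit: income exceeds $292,500 by $400, which is 1 full-or-partial $400 increment; reduction = 1 × $120 = $120, leaving $720.
Working Family Credit: $292,900 is $1,600 into a $24,000 phase-out range, leaving 22,400/24,000 of the credit: $8,010 × 22,400/24,000 = $7,476.
Rural Housing Credit: 9% of the $10,700 excess over $282,200 is $963; credit = $6,300 − $963 = $5,337.
Veteran's Credit: $292,900 is below the $296,400 cutoff, so the full $6,075 applies.
Total: $720 + $7,476 + $5,337 + $6,075 = $19,608.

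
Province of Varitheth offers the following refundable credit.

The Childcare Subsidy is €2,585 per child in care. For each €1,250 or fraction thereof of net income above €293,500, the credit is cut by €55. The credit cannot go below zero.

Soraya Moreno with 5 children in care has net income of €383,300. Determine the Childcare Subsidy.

Childcare Subsidy: base = 5 × €2,585 = €12,925. income exceeds €293,500 by €89,800, which is 72 full-or-partial €1,250 increments; reduction = 72 × €55 = €3,960, leaving €8,965.

€8,965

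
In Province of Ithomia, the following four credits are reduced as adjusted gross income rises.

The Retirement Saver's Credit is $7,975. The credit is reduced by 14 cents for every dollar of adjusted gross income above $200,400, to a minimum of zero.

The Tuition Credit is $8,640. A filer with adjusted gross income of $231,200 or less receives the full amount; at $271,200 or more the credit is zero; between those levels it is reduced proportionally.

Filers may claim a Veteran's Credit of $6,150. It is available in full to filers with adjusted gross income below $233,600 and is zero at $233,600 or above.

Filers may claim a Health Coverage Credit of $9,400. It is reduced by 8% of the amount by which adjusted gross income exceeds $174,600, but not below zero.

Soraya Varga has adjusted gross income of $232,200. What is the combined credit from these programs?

Retirement Saver's Credit: 14% of the $31,800 excess over $200,400 is $4,452; credit = $7,975 − $4,452 = $3,523.
Tuition Credit: $232,200 is $1,000 into a $40,000 phase-out range, leaving 39,000/40,000 of the credit: $8,640 × 39,000/40,000 = $8,424.
Veteran's Credit: $232,200 is below the $233,600 cutoff, so the full $6,150 applies.
Health Coverage Credit: 8% of the $57,600 excess over $174,600 is $4,608; credit = $9,400 − $4,608 = $4,792.
Total: $3,523 + $8,424 + $6,150 + $4,792 = $22,889.

$22,889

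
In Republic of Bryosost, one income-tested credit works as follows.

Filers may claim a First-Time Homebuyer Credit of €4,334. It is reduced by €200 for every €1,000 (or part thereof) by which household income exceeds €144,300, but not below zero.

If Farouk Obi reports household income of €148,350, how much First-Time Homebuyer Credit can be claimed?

€3,334

First-Time Homebuyer Credit: income exceeds €144,300 by €4,050, which is 5 full-or-partial €1,000 increments; reduction = 5 × €200 = €1,000, leaving €3,334.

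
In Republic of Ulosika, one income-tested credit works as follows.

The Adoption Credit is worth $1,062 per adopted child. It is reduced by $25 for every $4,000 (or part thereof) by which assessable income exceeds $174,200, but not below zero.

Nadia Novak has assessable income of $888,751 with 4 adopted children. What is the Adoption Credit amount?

$0

Adoption Credit: base = 4 × $1,062 = $4,248. income exceeds $174,200 by $714,551 → 179 increments × $25 = $4,475 ≥ base, so the credit is $0.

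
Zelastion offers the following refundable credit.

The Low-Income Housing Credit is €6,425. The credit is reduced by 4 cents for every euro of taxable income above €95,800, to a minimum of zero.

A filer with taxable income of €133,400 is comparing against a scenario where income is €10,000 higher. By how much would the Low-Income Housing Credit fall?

At €133,400 — 4% of the €37,600 excess over €95,800 is €1,504; credit = €6,425 − €1,504 = €4,921.
At €143,400 — 4% of the €47,600 excess over €95,800 is €1,904; credit = €6,425 − €1,904 = €4,521.
Lost: €4,921 − €4,521 = €400.

€400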